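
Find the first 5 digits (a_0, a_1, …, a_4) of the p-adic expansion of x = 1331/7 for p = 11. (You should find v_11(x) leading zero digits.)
(a_0, …, a_4) = (0, 0, 0, 8, 4)

v_11(1331/7) = 3, so a_0 = ... = a_2 = 0. Factor out: x = 11^3 · u with u = 1/7 a unit in ℤ_11. Expand u iteratively via a_{v+i} = u_i mod 11, u_{i+1} = (u_i − a_{v+i})/11:
  u_0 = 1/7;  a_3 = 8;  u_1 = (u_0 − 8)/11 = -5/7
  u_1 = -5/7;  a_4 = 4;  u_2 = (u_1 − 4)/11 = -3/7
Digits: (0, 0, 0, 8, 4).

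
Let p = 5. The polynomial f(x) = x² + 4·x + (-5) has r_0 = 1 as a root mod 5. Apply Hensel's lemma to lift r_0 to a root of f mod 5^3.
r_2 = 1 (mod 125)

Hensel: r_{i+1} = r_i − f(r_i)·(f′(r_i))^{-1} mod 5^{i+2}, f′(x) = 2x + 4. Iterate:
  r_0 = 1 (mod 5)
  r_1 = 1 (mod 25)
  r_2 = 1 (mod 125)
Final: r = 1 satisfies f(r) ≡ 0 mod 5^3.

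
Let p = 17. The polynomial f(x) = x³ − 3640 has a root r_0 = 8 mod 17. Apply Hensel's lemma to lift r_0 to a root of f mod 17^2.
r_1 = 229 (mod 289)

Hensel: r_{i+1} = r_i − f(r_i)/f′(r_i) mod 17^{i+2}, where f′(x) = 3x². Iterate:
  r_0 = 8 (mod 17)
  r_1 = 229 (mod 289)
Final: r = 229 with f(r) ≡ 0 mod 17^2.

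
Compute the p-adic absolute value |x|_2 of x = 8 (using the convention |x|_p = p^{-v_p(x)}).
|8|_2 = 1/8

Step 1 — compute v_2(x) by factoring powers of 2 out of the numerator and denominator: v_2(8) = 3. Step 2 — apply |x|_p = p^{-v_p(x)} = 2^{-3} = 1/8.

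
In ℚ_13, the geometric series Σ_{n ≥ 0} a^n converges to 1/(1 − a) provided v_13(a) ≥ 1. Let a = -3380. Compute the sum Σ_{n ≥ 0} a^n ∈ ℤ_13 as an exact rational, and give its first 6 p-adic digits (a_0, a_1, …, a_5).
Σ a^n = 1/(1 − a) = 1/3381;  first 6 digits = (1, 0, 6, 11, 9, 4)

v_13(a) = 2 ≥ 1, so the series converges in ℤ_13 to 1/(1 − a) = 1/(1 − (-3380)) = 1/3381. Expand this rational in ℤ_13: compute digits iteratively via d_i = x_i mod 13, x_{i+1} = (x_i − d_i)/13. The first 6 digits are (1, 0, 6, 11, 9, 4).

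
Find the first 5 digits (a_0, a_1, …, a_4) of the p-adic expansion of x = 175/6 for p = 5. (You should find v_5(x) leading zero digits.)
(a_0, …, a_4) = (0, 0, 2, 4, 0)

v_5(175/6) = 2, so a_0 = ... = a_1 = 0. Factor out: x = 5^2 · u with u = 7/6 a unit in ℤ_5. Expand u iteratively via a_{v+i} = u_i mod 5, u_{i+1} = (u_i − a_{v+i})/5:
  u_0 = 7/6;  a_2 = 2;  u_1 = (u_0 − 2)/5 = -1/6
  u_1 = -1/6;  a_3 = 4;  u_2 = (u_1 − 4)/5 = -5/6
  u_2 = -5/6;  a_4 = 0;  u_3 = (u_2 − 0)/5 = -1/6
Digits: (0, 0, 2, 4, 0).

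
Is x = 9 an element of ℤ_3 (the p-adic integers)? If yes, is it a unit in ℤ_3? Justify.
x ∈ ℤ_3 but not a unit; v_3(x) = 2 > 0

ℤ_3 = {x ∈ ℚ_3 : v_3(x) ≥ 0} and ℤ_3^× = {x ∈ ℤ_3 : v_3(x) = 0}. Here v_3(9) = v_3(num) − v_3(den) = 2; compare against these criteria.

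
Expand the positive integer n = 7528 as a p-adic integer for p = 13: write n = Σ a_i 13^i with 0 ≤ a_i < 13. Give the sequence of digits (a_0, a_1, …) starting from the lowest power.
(a_0, a_1, …) = (1, 7, 5, 3)

Repeated division by 13 gives the digits low-to-high: 7528 = 1 + 7·13^1 + 5·13^2 + 3·13^3. Digit sequence: (1, 7, 5, 3).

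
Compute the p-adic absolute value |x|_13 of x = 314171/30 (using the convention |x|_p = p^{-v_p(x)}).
|314171/30|_13 = 1/28561

Step 1 — compute v_13(x) by factoring powers of 13 out of the numerator and denominator: v_13(314171/30) = 4. Step 2 — apply |x|_p = p^{-v_p(x)} = 13^{-4} = 1/28561.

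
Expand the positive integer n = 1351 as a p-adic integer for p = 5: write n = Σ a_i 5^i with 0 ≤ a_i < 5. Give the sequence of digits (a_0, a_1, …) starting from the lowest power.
(a_0, a_1, …) = (1, 0, 4, 0, 2)

Repeated division by 5 gives the digits low-to-high: 1351 = 1 + 4·5^2 + 2·5^4. Digit sequence: (1, 0, 4, 0, 2).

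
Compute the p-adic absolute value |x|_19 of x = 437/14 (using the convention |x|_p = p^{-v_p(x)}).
|437/14|_19 = 1/19

Step 1 — compute v_19(x) by factoring powers of 19 out of the numerator and denominator: v_19(437/14) = 1. Step 2 — apply |x|_p = p^{-v_p(x)} = 19^{-1} = 1/19.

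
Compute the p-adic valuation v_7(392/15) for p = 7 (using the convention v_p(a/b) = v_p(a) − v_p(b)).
v_7(392/15) = 2

Factor powers of 7 from the numerator and denominator of the reduced fraction: 392 = 7^2 · 8 and 15 = 7^0 · 15. Apply v_p(a/b) = v_p(a) − v_p(b): v_7(392/15) = 2 − 0 = 2.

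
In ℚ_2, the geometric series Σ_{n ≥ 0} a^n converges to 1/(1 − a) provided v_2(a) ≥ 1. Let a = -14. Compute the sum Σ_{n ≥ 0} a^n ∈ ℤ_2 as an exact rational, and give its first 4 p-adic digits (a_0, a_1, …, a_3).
Σ a^n = 1/(1 − a) = 1/15;  first 4 digits = (1, 1, 1, 1)

v_2(a) = 1 ≥ 1, so the series converges in ℤ_2 to 1/(1 − a) = 1/(1 − (-14)) = 1/15. Expand this rational in ℤ_2: compute digits iteratively via d_i = x_i mod 2, x_{i+1} = (x_i − d_i)/2. The first 4 digits are (1, 1, 1, 1).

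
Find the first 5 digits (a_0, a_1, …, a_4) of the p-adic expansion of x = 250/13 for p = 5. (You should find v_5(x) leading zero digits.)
(a_0, …, a_4) = (0, 0, 0, 4, 0)

v_5(250/13) = 3, so a_0 = ... = a_2 = 0. Factor out: x = 5^3 · u with u = 2/13 a unit in ℤ_5. Expand u iteratively via a_{v+i} = u_i mod 5, u_{i+1} = (u_i − a_{v+i})/5:
  u_0 = 2/13;  a_3 = 4;  u_1 = (u_0 − 4)/5 = -10/13
  u_1 = -10/13;  a_4 = 0;  u_2 = (u_1 − 0)/5 = -2/13
Digits: (0, 0, 0, 4, 0).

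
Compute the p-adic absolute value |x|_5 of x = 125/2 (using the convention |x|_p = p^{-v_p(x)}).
|125/2|_5 = 1/125

Step 1 — compute v_5(x) by factoring powers of 5 out of the numerator and denominator: v_5(125/2) = 3. Step 2 — apply |x|_p = p^{-v_p(x)} = 5^{-3} = 1/125.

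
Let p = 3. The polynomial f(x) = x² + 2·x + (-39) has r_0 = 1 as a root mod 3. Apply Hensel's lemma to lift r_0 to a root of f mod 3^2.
r_1 = 1 (mod 9)

Hensel: r_{i+1} = r_i − f(r_i)·(f′(r_i))^{-1} mod 3^{i+2}, f′(x) = 2x + 2. Iterate:
  r_0 = 1 (mod 3)
  r_1 = 1 (mod 9)
Final: r = 1 satisfies f(r) ≡ 0 mod 3^2.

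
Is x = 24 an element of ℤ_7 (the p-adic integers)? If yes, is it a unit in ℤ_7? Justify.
x ∈ ℤ_7^× (unit); v_7(x) = 0

ℤ_7 = {x ∈ ℚ_7 : v_7(x) ≥ 0} and ℤ_7^× = {x ∈ ℤ_7 : v_7(x) = 0}. Here v_7(24) = v_7(num) − v_7(den) = 0; compare against these criteria.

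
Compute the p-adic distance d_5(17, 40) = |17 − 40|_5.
d_5(17, 40) = 1

Step 1 — x − y = 17 − 40 = -23. Step 2 — v_5(-23) = 0 (factor: -23 = −(5^0 · 23); the sign does not affect v_p). Step 3 — |x − y|_5 = 5^{0} = 1.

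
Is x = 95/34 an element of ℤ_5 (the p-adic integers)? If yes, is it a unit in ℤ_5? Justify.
x ∈ ℤ_5 but not a unit; v_5(x) = 1 > 0

ℤ_5 = {x ∈ ℚ_5 : v_5(x) ≥ 0} and ℤ_5^× = {x ∈ ℤ_5 : v_5(x) = 0}. Here v_5(95/34) = v_5(num) − v_5(den) = 1; compare against these criteria.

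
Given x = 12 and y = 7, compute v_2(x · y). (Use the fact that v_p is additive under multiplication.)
v_2(84) = 2

v_p(x) = 2 (factor: 12 = 2^2 · 3); v_p(y) = 0 (factor: 7 = 2^0 · 7). Additivity: v_p(xy) = v_p(x) + v_p(y) = 2 + 0 = 2. (Direct check: xy = 84 = 2^2 · (21).)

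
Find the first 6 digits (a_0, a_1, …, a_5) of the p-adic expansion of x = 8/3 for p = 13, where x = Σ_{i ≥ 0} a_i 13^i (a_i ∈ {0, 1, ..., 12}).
(a_0, …, a_5) = (7, 4, 4, 4, 4, 4)

v_13(8/3) = 0 (numerator and denominator both coprime to 13), so x ∈ ℤ_13^×. Compute digits iteratively via a_i = x_i mod 13, x_{i+1} = (x_i − a_i)/13, with x_0 = x:
  x_0 = 8/3;  a_0 = 7;  x_1 = (x_0 − 7)/13 = -1/3
  x_1 = -1/3;  a_1 = 4;  x_2 = (x_1 − 4)/13 = -1/3
  x_2 = -1/3;  a_2 = 4;  x_3 = (x_2 − 4)/13 = -1/3
  x_3 = -1/3;  a_3 = 4;  x_4 = (x_3 − 4)/13 = -1/3
  x_4 = -1/3;  a_4 = 4;  x_5 = (x_4 − 4)/13 = -1/3
  x_5 = -1/3;  a_5 = 4;  x_6 = (x_5 − 4)/13 = -1/3
Digits: (7, 4, 4, 4, 4, 4).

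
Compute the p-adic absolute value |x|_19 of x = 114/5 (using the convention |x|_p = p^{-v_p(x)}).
|114/5|_19 = 1/19

Step 1 — compute v_19(x) by factoring powers of 19 out of the numerator and denominator: v_19(114/5) = 1. Step 2 — apply |x|_p = p^{-v_p(x)} = 19^{-1} = 1/19.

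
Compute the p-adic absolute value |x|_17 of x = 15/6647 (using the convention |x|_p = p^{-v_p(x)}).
|15/6647|_17 = 289

Step 1 — compute v_17(x) by factoring powers of 17 out of the numerator and denominator: v_17(15/6647) = -2. Step 2 — apply |x|_p = p^{-v_p(x)} = 17^{2} = 289.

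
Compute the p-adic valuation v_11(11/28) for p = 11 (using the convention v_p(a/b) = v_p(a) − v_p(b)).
v_11(11/28) = 1

Factor powers of 11 from the numerator and denominator of the reduced fraction: 11 = 11^1 · 1 and 28 = 11^0 · 28. Apply v_p(a/b) = v_p(a) − v_p(b): v_11(11/28) = 1 − 0 = 1.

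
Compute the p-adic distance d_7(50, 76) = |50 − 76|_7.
d_7(50, 76) = 1

Step 1 — x − y = 50 − 76 = -26. Step 2 — v_7(-26) = 0 (factor: -26 = −(7^0 · 26); the sign does not affect v_p). Step 3 — |x − y|_7 = 7^{0} = 1.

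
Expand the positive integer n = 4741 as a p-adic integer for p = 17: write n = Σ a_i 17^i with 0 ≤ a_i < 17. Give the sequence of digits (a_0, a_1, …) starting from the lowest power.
(a_0, a_1, …) = (15, 6, 16)

Repeated division by 17 gives the digits low-to-high: 4741 = 15 + 6·17^1 + 16·17^2. Digit sequence: (15, 6, 16).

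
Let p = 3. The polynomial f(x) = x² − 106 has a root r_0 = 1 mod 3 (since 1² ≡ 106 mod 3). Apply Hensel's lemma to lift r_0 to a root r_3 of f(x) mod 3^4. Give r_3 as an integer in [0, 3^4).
r_3 = 76 (mod 81)

Hensel's recurrence: r_{i+1} = r_i − f(r_i)·(f′(r_i))^{-1} mod 3^{i+2}, with f′(x) = 2x. Iterate:
  r_0 = 1 (mod 3)
  r_1 = 4 (mod 9)
  r_2 = 22 (mod 27)
  r_3 = 76 (mod 81)
Final: r_3 = 76, and one checks f(r_3) ≡ 0 mod 3^4.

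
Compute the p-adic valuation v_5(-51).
v_5(-51) = 0

v_5(n) is the largest exponent k such that 5^k divides n. Factor out: -51 = -5^0 · 51. (Sign doesn't affect v_p.) So v_5(-51) = 0.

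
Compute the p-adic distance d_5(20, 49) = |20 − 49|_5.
d_5(20, 49) = 1

Step 1 — x − y = 20 − 49 = -29. Step 2 — v_5(-29) = 0 (factor: -29 = −(5^0 · 29); the sign does not affect v_p). Step 3 — |x − y|_5 = 5^{0} = 1.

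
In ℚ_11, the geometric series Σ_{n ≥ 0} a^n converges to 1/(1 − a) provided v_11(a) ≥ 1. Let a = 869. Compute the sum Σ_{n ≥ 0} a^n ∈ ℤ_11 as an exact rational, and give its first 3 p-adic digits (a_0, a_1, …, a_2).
Σ a^n = 1/(1 − a) = -1/868;  first 3 digits = (1, 2, 0)

v_11(a) = 1 ≥ 1, so the series converges in ℤ_11 to 1/(1 − a) = 1/(1 − 869) = -1/868. Expand this rational in ℤ_11: compute digits iteratively via d_i = x_i mod 11, x_{i+1} = (x_i − d_i)/11. The first 3 digits are (1, 2, 0).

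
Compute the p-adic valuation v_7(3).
v_7(3) = 0

v_7(n) is the largest exponent k such that 7^k divides n. Factor out: 3 = 7^0 · 3. (Sign doesn't affect v_p.) So v_7(3) = 0.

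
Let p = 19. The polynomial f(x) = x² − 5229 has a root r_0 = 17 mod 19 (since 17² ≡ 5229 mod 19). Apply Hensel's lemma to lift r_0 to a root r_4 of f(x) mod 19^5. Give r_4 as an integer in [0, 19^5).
r_4 = 1937352 (mod 2476099)

Hensel's recurrence: r_{i+1} = r_i − f(r_i)·(f′(r_i))^{-1} mod 19^{i+2}, with f′(x) = 2x. Iterate:
  r_0 = 17 (mod 19)
  r_1 = 226 (mod 361)
  r_2 = 3114 (mod 6859)
  r_3 = 112858 (mod 130321)
  r_4 = 1937352 (mod 2476099)
Final: r_4 = 1937352, and one checks f(r_4) ≡ 0 mod 19^5.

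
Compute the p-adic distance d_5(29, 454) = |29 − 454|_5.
d_5(29, 454) = 1/25

Step 1 — x − y = 29 − 454 = -425. Step 2 — v_5(-425) = 2 (factor: -425 = −(5^2 · 17); the sign does not affect v_p). Step 3 — |x − y|_5 = 5^{-2} = 1/25.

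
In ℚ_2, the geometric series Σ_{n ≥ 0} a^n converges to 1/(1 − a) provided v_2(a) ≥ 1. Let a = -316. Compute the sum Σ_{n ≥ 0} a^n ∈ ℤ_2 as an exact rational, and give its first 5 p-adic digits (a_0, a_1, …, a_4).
Σ a^n = 1/(1 − a) = 1/317;  first 5 digits = (1, 0, 1, 0, 1)

v_2(a) = 2 ≥ 1, so the series converges in ℤ_2 to 1/(1 − a) = 1/(1 − (-316)) = 1/317. Expand this rational in ℤ_2: compute digits iteratively via d_i = x_i mod 2, x_{i+1} = (x_i − d_i)/2. The first 5 digits are (1, 0, 1, 0, 1).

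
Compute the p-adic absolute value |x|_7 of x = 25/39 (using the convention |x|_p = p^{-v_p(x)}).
|25/39|_7 = 1

Step 1 — compute v_7(x) by factoring powers of 7 out of the numerator and denominator: v_7(25/39) = 0. Step 2 — apply |x|_p = p^{-v_p(x)} = 7^{0} = 1.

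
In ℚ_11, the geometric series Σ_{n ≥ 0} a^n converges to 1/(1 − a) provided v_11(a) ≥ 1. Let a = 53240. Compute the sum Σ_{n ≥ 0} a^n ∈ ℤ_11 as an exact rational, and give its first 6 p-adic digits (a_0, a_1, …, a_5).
Σ a^n = 1/(1 − a) = -1/53239;  first 6 digits = (1, 0, 0, 7, 3, 0)

v_11(a) = 3 ≥ 1, so the series converges in ℤ_11 to 1/(1 − a) = 1/(1 − 53240) = -1/53239. Expand this rational in ℤ_11: compute digits iteratively via d_i = x_i mod 11, x_{i+1} = (x_i − d_i)/11. The first 6 digits are (1, 0, 0, 7, 3, 0).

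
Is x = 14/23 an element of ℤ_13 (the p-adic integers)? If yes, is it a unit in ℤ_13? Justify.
x ∈ ℤ_13^× (unit); v_13(x) = 0

ℤ_13 = {x ∈ ℚ_13 : v_13(x) ≥ 0} and ℤ_13^× = {x ∈ ℤ_13 : v_13(x) = 0}. Here v_13(14/23) = v_13(num) − v_13(den) = 0; compare against these criteria.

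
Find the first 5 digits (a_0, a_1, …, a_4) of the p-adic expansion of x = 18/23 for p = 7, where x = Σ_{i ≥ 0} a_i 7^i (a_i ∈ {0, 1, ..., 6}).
(a_0, …, a_4) = (2, 5, 2, 6, 0)

v_7(18/23) = 0 (numerator and denominator both coprime to 7), so x ∈ ℤ_7^×. Compute digits iteratively via a_i = x_i mod 7, x_{i+1} = (x_i − a_i)/7, with x_0 = x:
  x_0 = 18/23;  a_0 = 2;  x_1 = (x_0 − 2)/7 = -4/23
  x_1 = -4/23;  a_1 = 5;  x_2 = (x_1 − 5)/7 = -17/23
  x_2 = -17/23;  a_2 = 2;  x_3 = (x_2 − 2)/7 = -9/23
  x_3 = -9/23;  a_3 = 6;  x_4 = (x_3 − 6)/7 = -21/23
  x_4 = -21/23;  a_4 = 0;  x_5 = (x_4 − 0)/7 = -3/23
Digits: (2, 5, 2, 6, 0).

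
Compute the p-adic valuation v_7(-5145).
v_7(-5145) = 3

v_7(n) is the largest exponent k such that 7^k divides n. Factor out: -5145 = -7^3 · 15. (Sign doesn't affect v_p.) So v_7(-5145) = 3.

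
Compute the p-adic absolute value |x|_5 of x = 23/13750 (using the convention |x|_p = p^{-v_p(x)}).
|23/13750|_5 = 625

Step 1 — compute v_5(x) by factoring powers of 5 out of the numerator and denominator: v_5(23/13750) = -4. Step 2 — apply |x|_p = p^{-v_p(x)} = 5^{4} = 625.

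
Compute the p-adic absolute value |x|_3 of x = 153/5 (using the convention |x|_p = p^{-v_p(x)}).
|153/5|_3 = 1/9

Step 1 — compute v_3(x) by factoring powers of 3 out of the numerator and denominator: v_3(153/5) = 2. Step 2 — apply |x|_p = p^{-v_p(x)} = 3^{-2} = 1/9.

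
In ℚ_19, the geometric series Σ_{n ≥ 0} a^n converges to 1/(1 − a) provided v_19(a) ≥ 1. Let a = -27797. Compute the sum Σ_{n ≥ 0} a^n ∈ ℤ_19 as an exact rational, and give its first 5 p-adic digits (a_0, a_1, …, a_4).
Σ a^n = 1/(1 − a) = 1/27798;  first 5 digits = (1, 0, 18, 14, 0)

v_19(a) = 2 ≥ 1, so the series converges in ℤ_19 to 1/(1 − a) = 1/(1 − (-27797)) = 1/27798. Expand this rational in ℤ_19: compute digits iteratively via d_i = x_i mod 19, x_{i+1} = (x_i − d_i)/19. The first 5 digits are (1, 0, 18, 14, 0).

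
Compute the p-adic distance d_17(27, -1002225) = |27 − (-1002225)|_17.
d_17(27, -1002225) = 1/83521

Step 1 — x − y = 27 − (-1002225) = 1002252. Step 2 — v_17(1002252) = 4 (factor: 1002252 = (17^4 · 12); the sign does not affect v_p). Step 3 — |x − y|_17 = 17^{-4} = 1/83521.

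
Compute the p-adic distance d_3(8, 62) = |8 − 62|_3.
d_3(8, 62) = 1/27

Step 1 — x − y = 8 − 62 = -54. Step 2 — v_3(-54) = 3 (factor: -54 = −(3^3 · 2); the sign does not affect v_p). Step 3 — |x − y|_3 = 3^{-3} = 1/27.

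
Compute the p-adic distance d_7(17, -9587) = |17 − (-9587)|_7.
d_7(17, -9587) = 1/2401

Step 1 — x − y = 17 − (-9587) = 9604. Step 2 — v_7(9604) = 4 (factor: 9604 = (7^4 · 4); the sign does not affect v_p). Step 3 — |x − y|_7 = 7^{-4} = 1/2401.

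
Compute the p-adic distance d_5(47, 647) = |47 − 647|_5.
d_5(47, 647) = 1/25

Step 1 — x − y = 47 − 647 = -600. Step 2 — v_5(-600) = 2 (factor: -600 = −(5^2 · 24); the sign does not affect v_p). Step 3 — |x − y|_5 = 5^{-2} = 1/25.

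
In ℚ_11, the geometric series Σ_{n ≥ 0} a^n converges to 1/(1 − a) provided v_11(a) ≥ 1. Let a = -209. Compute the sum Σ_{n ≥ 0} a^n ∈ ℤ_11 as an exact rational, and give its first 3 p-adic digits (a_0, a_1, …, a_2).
Σ a^n = 1/(1 − a) = 1/210;  first 3 digits = (1, 3, 7)

v_11(a) = 1 ≥ 1, so the series converges in ℤ_11 to 1/(1 − a) = 1/(1 − (-209)) = 1/210. Expand this rational in ℤ_11: compute digits iteratively via d_i = x_i mod 11, x_{i+1} = (x_i − d_i)/11. The first 3 digits are (1, 3, 7).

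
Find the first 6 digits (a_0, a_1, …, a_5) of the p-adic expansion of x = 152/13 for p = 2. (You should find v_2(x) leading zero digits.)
(a_0, …, a_5) = (0, 0, 0, 1, 1, 1)

v_2(152/13) = 3, so a_0 = ... = a_2 = 0. Factor out: x = 2^3 · u with u = 19/13 a unit in ℤ_2. Expand u iteratively via a_{v+i} = u_i mod 2, u_{i+1} = (u_i − a_{v+i})/2:
  u_0 = 19/13;  a_3 = 1;  u_1 = (u_0 − 1)/2 = 3/13
  u_1 = 3/13;  a_4 = 1;  u_2 = (u_1 − 1)/2 = -5/13
  u_2 = -5/13;  a_5 = 1;  u_3 = (u_2 − 1)/2 = -9/13
Digits: (0, 0, 0, 1, 1, 1).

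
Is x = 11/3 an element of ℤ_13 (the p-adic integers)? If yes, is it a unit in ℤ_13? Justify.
x ∈ ℤ_13^× (unit); v_13(x) = 0

ℤ_13 = {x ∈ ℚ_13 : v_13(x) ≥ 0} and ℤ_13^× = {x ∈ ℤ_13 : v_13(x) = 0}. Here v_13(11/3) = v_13(num) − v_13(den) = 0; compare against these criteria.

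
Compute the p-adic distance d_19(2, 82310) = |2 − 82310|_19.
d_19(2, 82310) = 1/6859

Step 1 — x − y = 2 − 82310 = -82308. Step 2 — v_19(-82308) = 3 (factor: -82308 = −(19^3 · 12); the sign does not affect v_p). Step 3 — |x − y|_19 = 19^{-3} = 1/6859.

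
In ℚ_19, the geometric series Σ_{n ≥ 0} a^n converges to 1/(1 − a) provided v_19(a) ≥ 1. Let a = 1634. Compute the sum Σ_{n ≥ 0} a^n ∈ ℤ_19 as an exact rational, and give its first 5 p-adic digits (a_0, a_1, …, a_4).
Σ a^n = 1/(1 − a) = -1/1633;  first 5 digits = (1, 10, 9, 2, 6)

v_19(a) = 1 ≥ 1, so the series converges in ℤ_19 to 1/(1 − a) = 1/(1 − 1634) = -1/1633. Expand this rational in ℤ_19: compute digits iteratively via d_i = x_i mod 19, x_{i+1} = (x_i − d_i)/19. The first 5 digits are (1, 10, 9, 2, 6).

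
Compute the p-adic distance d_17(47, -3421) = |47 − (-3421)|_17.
d_17(47, -3421) = 1/289

Step 1 — x − y = 47 − (-3421) = 3468. Step 2 — v_17(3468) = 2 (factor: 3468 = (17^2 · 12); the sign does not affect v_p). Step 3 — |x − y|_17 = 17^{-2} = 1/289.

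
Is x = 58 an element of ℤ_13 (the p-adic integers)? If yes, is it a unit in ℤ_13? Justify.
x ∈ ℤ_13^× (unit); v_13(x) = 0

ℤ_13 = {x ∈ ℚ_13 : v_13(x) ≥ 0} and ℤ_13^× = {x ∈ ℤ_13 : v_13(x) = 0}. Here v_13(58) = v_13(num) − v_13(den) = 0; compare against these criteria.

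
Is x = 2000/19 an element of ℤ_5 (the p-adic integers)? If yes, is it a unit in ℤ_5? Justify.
x ∈ ℤ_5 but not a unit; v_5(x) = 3 > 0

ℤ_5 = {x ∈ ℚ_5 : v_5(x) ≥ 0} and ℤ_5^× = {x ∈ ℤ_5 : v_5(x) = 0}. Here v_5(2000/19) = v_5(num) − v_5(den) = 3; compare against these criteria.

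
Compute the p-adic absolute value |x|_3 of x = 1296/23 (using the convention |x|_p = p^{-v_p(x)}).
|1296/23|_3 = 1/81

Step 1 — compute v_3(x) by factoring powers of 3 out of the numerator and denominator: v_3(1296/23) = 4. Step 2 — apply |x|_p = p^{-v_p(x)} = 3^{-4} = 1/81.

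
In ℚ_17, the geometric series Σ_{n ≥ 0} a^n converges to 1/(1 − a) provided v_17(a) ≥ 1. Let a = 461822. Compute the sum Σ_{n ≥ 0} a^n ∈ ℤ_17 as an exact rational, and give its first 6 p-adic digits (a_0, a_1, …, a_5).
Σ a^n = 1/(1 − a) = -1/461821;  first 6 digits = (1, 0, 0, 9, 5, 0)

v_17(a) = 3 ≥ 1, so the series converges in ℤ_17 to 1/(1 − a) = 1/(1 − 461822) = -1/461821. Expand this rational in ℤ_17: compute digits iteratively via d_i = x_i mod 17, x_{i+1} = (x_i − d_i)/17. The first 6 digits are (1, 0, 0, 9, 5, 0).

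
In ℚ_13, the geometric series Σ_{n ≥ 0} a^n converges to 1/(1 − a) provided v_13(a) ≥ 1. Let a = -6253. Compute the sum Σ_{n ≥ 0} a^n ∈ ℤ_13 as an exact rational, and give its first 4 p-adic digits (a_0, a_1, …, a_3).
Σ a^n = 1/(1 − a) = 1/6254;  first 4 digits = (1, 0, 2, 10)

v_13(a) = 2 ≥ 1, so the series converges in ℤ_13 to 1/(1 − a) = 1/(1 − (-6253)) = 1/6254. Expand this rational in ℤ_13: compute digits iteratively via d_i = x_i mod 13, x_{i+1} = (x_i − d_i)/13. The first 4 digits are (1, 0, 2, 10).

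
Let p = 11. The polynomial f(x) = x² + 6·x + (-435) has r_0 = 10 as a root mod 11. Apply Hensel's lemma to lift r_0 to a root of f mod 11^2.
r_1 = 109 (mod 121)

Hensel: r_{i+1} = r_i − f(r_i)·(f′(r_i))^{-1} mod 11^{i+2}, f′(x) = 2x + 6. Iterate:
  r_0 = 10 (mod 11)
  r_1 = 109 (mod 121)
Final: r = 109 satisfies f(r) ≡ 0 mod 11^2.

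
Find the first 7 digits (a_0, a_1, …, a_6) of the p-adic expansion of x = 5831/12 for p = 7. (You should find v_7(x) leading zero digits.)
(a_0, …, a_6) = (0, 0, 0, 2, 4, 0, 4)

v_7(5831/12) = 3, so a_0 = ... = a_2 = 0. Factor out: x = 7^3 · u with u = 17/12 a unit in ℤ_7. Expand u iteratively via a_{v+i} = u_i mod 7, u_{i+1} = (u_i − a_{v+i})/7:
  u_0 = 17/12;  a_3 = 2;  u_1 = (u_0 − 2)/7 = -1/12
  u_1 = -1/12;  a_4 = 4;  u_2 = (u_1 − 4)/7 = -7/12
  u_2 = -7/12;  a_5 = 0;  u_3 = (u_2 − 0)/7 = -1/12
  u_3 = -1/12;  a_6 = 4;  u_4 = (u_3 − 4)/7 = -7/12
Digits: (0, 0, 0, 2, 4, 0, 4).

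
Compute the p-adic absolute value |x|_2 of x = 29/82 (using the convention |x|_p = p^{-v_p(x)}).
|29/82|_2 = 2

Step 1 — compute v_2(x) by factoring powers of 2 out of the numerator and denominator: v_2(29/82) = -1. Step 2 — apply |x|_p = p^{-v_p(x)} = 2^{1} = 2.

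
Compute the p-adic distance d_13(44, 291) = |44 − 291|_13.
d_13(44, 291) = 1/13

Step 1 — x − y = 44 − 291 = -247. Step 2 — v_13(-247) = 1 (factor: -247 = −(13^1 · 19); the sign does not affect v_p). Step 3 — |x − y|_13 = 13^{-1} = 1/13.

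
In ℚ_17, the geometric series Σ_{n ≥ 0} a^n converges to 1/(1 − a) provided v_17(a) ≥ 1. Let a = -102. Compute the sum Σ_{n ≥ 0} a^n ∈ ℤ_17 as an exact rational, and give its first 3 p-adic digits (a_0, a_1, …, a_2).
Σ a^n = 1/(1 − a) = 1/103;  first 3 digits = (1, 11, 1)

v_17(a) = 1 ≥ 1, so the series converges in ℤ_17 to 1/(1 − a) = 1/(1 − (-102)) = 1/103. Expand this rational in ℤ_17: compute digits iteratively via d_i = x_i mod 17, x_{i+1} = (x_i − d_i)/17. The first 3 digits are (1, 11, 1).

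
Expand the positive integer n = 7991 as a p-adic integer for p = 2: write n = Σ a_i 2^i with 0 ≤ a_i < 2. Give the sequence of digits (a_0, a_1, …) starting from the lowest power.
(a_0, a_1, …) = (1, 1, 1, 0, 1, 1, 0, 0, 1, 1, 1, 1, 1)

Repeated division by 2 gives the digits low-to-high: 7991 = 1 + 1·2^1 + 1·2^2 + 1·2^4 + 1·2^5 + 1·2^8 + 1·2^9 + 1·2^10 + 1·2^11 + 1·2^12. Digit sequence: (1, 1, 1, 0, 1, 1, 0, 0, 1, 1, 1, 1, 1).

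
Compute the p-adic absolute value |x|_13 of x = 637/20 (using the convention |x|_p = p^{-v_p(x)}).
|637/20|_13 = 1/13

Step 1 — compute v_13(x) by factoring powers of 13 out of the numerator and denominator: v_13(637/20) = 1. Step 2 — apply |x|_p = p^{-v_p(x)} = 13^{-1} = 1/13.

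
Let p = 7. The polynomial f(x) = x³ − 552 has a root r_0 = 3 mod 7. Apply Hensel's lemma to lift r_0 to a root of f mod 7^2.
r_1 = 17 (mod 49)

Hensel: r_{i+1} = r_i − f(r_i)/f′(r_i) mod 7^{i+2}, where f′(x) = 3x². Iterate:
  r_0 = 3 (mod 7)
  r_1 = 17 (mod 49)
Final: r = 17 with f(r) ≡ 0 mod 7^2.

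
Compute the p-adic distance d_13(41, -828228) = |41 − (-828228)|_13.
d_13(41, -828228) = 1/28561

Step 1 — x − y = 41 − (-828228) = 828269. Step 2 — v_13(828269) = 4 (factor: 828269 = (13^4 · 29); the sign does not affect v_p). Step 3 — |x − y|_13 = 13^{-4} = 1/28561.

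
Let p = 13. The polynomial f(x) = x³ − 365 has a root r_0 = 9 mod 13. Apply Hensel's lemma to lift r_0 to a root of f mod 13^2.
r_1 = 100 (mod 169)

Hensel: r_{i+1} = r_i − f(r_i)/f′(r_i) mod 13^{i+2}, where f′(x) = 3x². Iterate:
  r_0 = 9 (mod 13)
  r_1 = 100 (mod 169)
Final: r = 100 with f(r) ≡ 0 mod 13^2.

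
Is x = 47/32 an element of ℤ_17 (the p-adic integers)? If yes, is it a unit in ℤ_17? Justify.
x ∈ ℤ_17^× (unit); v_17(x) = 0

ℤ_17 = {x ∈ ℚ_17 : v_17(x) ≥ 0} and ℤ_17^× = {x ∈ ℤ_17 : v_17(x) = 0}. Here v_17(47/32) = v_17(num) − v_17(den) = 0; compare against these criteria.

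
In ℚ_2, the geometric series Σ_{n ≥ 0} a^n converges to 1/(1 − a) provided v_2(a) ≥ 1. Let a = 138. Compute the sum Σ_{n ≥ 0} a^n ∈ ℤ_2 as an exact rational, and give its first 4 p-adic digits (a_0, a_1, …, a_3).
Σ a^n = 1/(1 − a) = -1/137;  first 4 digits = (1, 1, 1, 0)

v_2(a) = 1 ≥ 1, so the series converges in ℤ_2 to 1/(1 − a) = 1/(1 − 138) = -1/137. Expand this rational in ℤ_2: compute digits iteratively via d_i = x_i mod 2, x_{i+1} = (x_i − d_i)/2. The first 4 digits are (1, 1, 1, 0).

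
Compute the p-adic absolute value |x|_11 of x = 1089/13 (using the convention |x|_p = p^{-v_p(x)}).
|1089/13|_11 = 1/121

Step 1 — compute v_11(x) by factoring powers of 11 out of the numerator and denominator: v_11(1089/13) = 2. Step 2 — apply |x|_p = p^{-v_p(x)} = 11^{-2} = 1/121.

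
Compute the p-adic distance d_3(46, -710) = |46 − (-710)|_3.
d_3(46, -710) = 1/27

Step 1 — x − y = 46 − (-710) = 756. Step 2 — v_3(756) = 3 (factor: 756 = (3^3 · 28); the sign does not affect v_p). Step 3 — |x − y|_3 = 3^{-3} = 1/27.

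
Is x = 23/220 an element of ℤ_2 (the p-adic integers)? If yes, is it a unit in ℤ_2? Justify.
x ∉ ℤ_2 (v_2(x) = -2 < 0)

ℤ_2 = {x ∈ ℚ_2 : v_2(x) ≥ 0} and ℤ_2^× = {x ∈ ℤ_2 : v_2(x) = 0}. Here v_2(23/220) = v_2(num) − v_2(den) = -2; compare against these criteria.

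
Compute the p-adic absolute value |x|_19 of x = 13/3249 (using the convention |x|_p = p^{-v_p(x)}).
|13/3249|_19 = 361

Step 1 — compute v_19(x) by factoring powers of 19 out of the numerator and denominator: v_19(13/3249) = -2. Step 2 — apply |x|_p = p^{-v_p(x)} = 19^{2} = 361.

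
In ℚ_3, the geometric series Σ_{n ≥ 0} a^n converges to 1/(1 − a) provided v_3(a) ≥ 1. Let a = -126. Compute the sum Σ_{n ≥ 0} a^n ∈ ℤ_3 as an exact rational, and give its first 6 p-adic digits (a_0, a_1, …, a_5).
Σ a^n = 1/(1 − a) = 1/127;  first 6 digits = (1, 0, 1, 1, 2, 1)

v_3(a) = 2 ≥ 1, so the series converges in ℤ_3 to 1/(1 − a) = 1/(1 − (-126)) = 1/127. Expand this rational in ℤ_3: compute digits iteratively via d_i = x_i mod 3, x_{i+1} = (x_i − d_i)/3. The first 6 digits are (1, 0, 1, 1, 2, 1).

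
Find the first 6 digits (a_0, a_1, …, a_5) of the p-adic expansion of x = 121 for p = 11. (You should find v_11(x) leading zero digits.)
(a_0, …, a_5) = (0, 0, 1, 0, 0, 0)

v_11(121) = 2, so a_0 = ... = a_1 = 0. Factor out: x = 11^2 · u with u = 1 a unit in ℤ_11. Expand u iteratively via a_{v+i} = u_i mod 11, u_{i+1} = (u_i − a_{v+i})/11:
  u_0 = 1;  a_2 = 1;  u_1 = (u_0 − 1)/11 = 0
  u_1 = 0;  a_3 = 0;  u_2 = (u_1 − 0)/11 = 0
  u_2 = 0;  a_4 = 0;  u_3 = (u_2 − 0)/11 = 0
  u_3 = 0;  a_5 = 0;  u_4 = (u_3 − 0)/11 = 0
Digits: (0, 0, 1, 0, 0, 0).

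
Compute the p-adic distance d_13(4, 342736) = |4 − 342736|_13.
d_13(4, 342736) = 1/28561

Step 1 — x − y = 4 − 342736 = -342732. Step 2 — v_13(-342732) = 4 (factor: -342732 = −(13^4 · 12); the sign does not affect v_p). Step 3 — |x − y|_13 = 13^{-4} = 1/28561.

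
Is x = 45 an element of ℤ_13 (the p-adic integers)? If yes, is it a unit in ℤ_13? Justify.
x ∈ ℤ_13^× (unit); v_13(x) = 0

ℤ_13 = {x ∈ ℚ_13 : v_13(x) ≥ 0} and ℤ_13^× = {x ∈ ℤ_13 : v_13(x) = 0}. Here v_13(45) = v_13(num) − v_13(den) = 0; compare against these criteria.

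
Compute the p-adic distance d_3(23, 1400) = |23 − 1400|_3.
d_3(23, 1400) = 1/81

Step 1 — x − y = 23 − 1400 = -1377. Step 2 — v_3(-1377) = 4 (factor: -1377 = −(3^4 · 17); the sign does not affect v_p). Step 3 — |x − y|_3 = 3^{-4} = 1/81.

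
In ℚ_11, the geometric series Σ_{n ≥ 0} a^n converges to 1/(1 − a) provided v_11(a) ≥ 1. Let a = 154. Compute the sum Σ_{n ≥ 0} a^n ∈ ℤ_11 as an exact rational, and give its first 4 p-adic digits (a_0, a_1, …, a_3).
Σ a^n = 1/(1 − a) = -1/153;  first 4 digits = (1, 3, 10, 0)

v_11(a) = 1 ≥ 1, so the series converges in ℤ_11 to 1/(1 − a) = 1/(1 − 154) = -1/153. Expand this rational in ℤ_11: compute digits iteratively via d_i = x_i mod 11, x_{i+1} = (x_i − d_i)/11. The first 4 digits are (1, 3, 10, 0).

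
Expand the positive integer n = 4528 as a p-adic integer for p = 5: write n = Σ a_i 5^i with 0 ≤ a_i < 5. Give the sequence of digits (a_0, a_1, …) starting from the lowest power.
(a_0, a_1, …) = (3, 0, 1, 1, 2, 1)

Repeated division by 5 gives the digits low-to-high: 4528 = 3 + 1·5^2 + 1·5^3 + 2·5^4 + 1·5^5. Digit sequence: (3, 0, 1, 1, 2, 1).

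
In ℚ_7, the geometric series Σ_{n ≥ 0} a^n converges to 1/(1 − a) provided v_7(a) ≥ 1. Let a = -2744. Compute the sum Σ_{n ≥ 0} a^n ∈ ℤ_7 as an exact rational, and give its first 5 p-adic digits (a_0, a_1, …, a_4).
Σ a^n = 1/(1 − a) = 1/2745;  first 5 digits = (1, 0, 0, 6, 5)

v_7(a) = 3 ≥ 1, so the series converges in ℤ_7 to 1/(1 − a) = 1/(1 − (-2744)) = 1/2745. Expand this rational in ℤ_7: compute digits iteratively via d_i = x_i mod 7, x_{i+1} = (x_i − d_i)/7. The first 5 digits are (1, 0, 0, 6, 5).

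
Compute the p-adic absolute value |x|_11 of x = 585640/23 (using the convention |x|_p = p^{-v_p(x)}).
|585640/23|_11 = 1/14641

Step 1 — compute v_11(x) by factoring powers of 11 out of the numerator and denominator: v_11(585640/23) = 4. Step 2 — apply |x|_p = p^{-v_p(x)} = 11^{-4} = 1/14641.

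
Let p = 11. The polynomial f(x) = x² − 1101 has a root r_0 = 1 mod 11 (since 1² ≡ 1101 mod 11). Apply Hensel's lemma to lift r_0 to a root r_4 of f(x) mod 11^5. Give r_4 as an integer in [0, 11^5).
r_4 = 154100 (mod 161051)

Hensel's recurrence: r_{i+1} = r_i − f(r_i)·(f′(r_i))^{-1} mod 11^{i+2}, with f′(x) = 2x. Iterate:
  r_0 = 1 (mod 11)
  r_1 = 67 (mod 121)
  r_2 = 1035 (mod 1331)
  r_3 = 7690 (mod 14641)
  r_4 = 154100 (mod 161051)
Final: r_4 = 154100, and one checks f(r_4) ≡ 0 mod 11^5.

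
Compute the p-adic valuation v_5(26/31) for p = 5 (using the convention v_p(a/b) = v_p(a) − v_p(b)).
v_5(26/31) = 0

Factor powers of 5 from the numerator and denominator of the reduced fraction: 26 = 5^0 · 26 and 31 = 5^0 · 31. Apply v_p(a/b) = v_p(a) − v_p(b): v_5(26/31) = 0 − 0 = 0.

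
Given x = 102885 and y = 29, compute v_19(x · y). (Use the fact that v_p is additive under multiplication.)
v_19(2983665) = 3

v_p(x) = 3 (factor: 102885 = 19^3 · 15); v_p(y) = 0 (factor: 29 = 19^0 · 29). Additivity: v_p(xy) = v_p(x) + v_p(y) = 3 + 0 = 3. (Direct check: xy = 2983665 = 19^3 · (435).)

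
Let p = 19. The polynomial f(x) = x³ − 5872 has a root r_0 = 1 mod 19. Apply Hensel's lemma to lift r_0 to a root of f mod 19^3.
r_2 = 6290 (mod 6859)

Hensel: r_{i+1} = r_i − f(r_i)/f′(r_i) mod 19^{i+2}, where f′(x) = 3x². Iterate:
  r_0 = 1 (mod 19)
  r_1 = 153 (mod 361)
  r_2 = 6290 (mod 6859)
Final: r = 6290 with f(r) ≡ 0 mod 19^3.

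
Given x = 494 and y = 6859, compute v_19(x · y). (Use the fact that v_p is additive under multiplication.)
v_19(3388346) = 4

v_p(x) = 1 (factor: 494 = 19^1 · 26); v_p(y) = 3 (factor: 6859 = 19^3 · 1). Additivity: v_p(xy) = v_p(x) + v_p(y) = 1 + 3 = 4. (Direct check: xy = 3388346 = 19^4 · (26).)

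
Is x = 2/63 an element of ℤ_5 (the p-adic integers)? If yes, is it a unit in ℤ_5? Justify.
x ∈ ℤ_5^× (unit); v_5(x) = 0

ℤ_5 = {x ∈ ℚ_5 : v_5(x) ≥ 0} and ℤ_5^× = {x ∈ ℤ_5 : v_5(x) = 0}. Here v_5(2/63) = v_5(num) − v_5(den) = 0; compare against these criteria.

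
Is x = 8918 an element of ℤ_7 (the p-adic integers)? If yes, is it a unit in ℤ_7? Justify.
x ∈ ℤ_7 but not a unit; v_7(x) = 3 > 0

ℤ_7 = {x ∈ ℚ_7 : v_7(x) ≥ 0} and ℤ_7^× = {x ∈ ℤ_7 : v_7(x) = 0}. Here v_7(8918) = v_7(num) − v_7(den) = 3; compare against these criteria.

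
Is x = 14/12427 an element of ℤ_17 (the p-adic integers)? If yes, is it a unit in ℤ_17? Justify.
x ∉ ℤ_17 (v_17(x) = -2 < 0)

ℤ_17 = {x ∈ ℚ_17 : v_17(x) ≥ 0} and ℤ_17^× = {x ∈ ℤ_17 : v_17(x) = 0}. Here v_17(14/12427) = v_17(num) − v_17(den) = -2; compare against these criteria.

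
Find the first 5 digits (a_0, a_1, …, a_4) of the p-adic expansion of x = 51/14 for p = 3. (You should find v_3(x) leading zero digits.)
(a_0, …, a_4) = (0, 1, 2, 0, 0)

v_3(51/14) = 1, so a_0 = ... = a_0 = 0. Factor out: x = 3^1 · u with u = 17/14 a unit in ℤ_3. Expand u iteratively via a_{v+i} = u_i mod 3, u_{i+1} = (u_i − a_{v+i})/3:
  u_0 = 17/14;  a_1 = 1;  u_1 = (u_0 − 1)/3 = 1/14
  u_1 = 1/14;  a_2 = 2;  u_2 = (u_1 − 2)/3 = -9/14
  u_2 = -9/14;  a_3 = 0;  u_3 = (u_2 − 0)/3 = -3/14
  u_3 = -3/14;  a_4 = 0;  u_4 = (u_3 − 0)/3 = -1/14
Digits: (0, 1, 2, 0, 0).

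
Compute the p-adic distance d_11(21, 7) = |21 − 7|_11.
d_11(21, 7) = 1

Step 1 — x − y = 21 − 7 = 14. Step 2 — v_11(14) = 0 (factor: 14 = (11^0 · 14); the sign does not affect v_p). Step 3 — |x − y|_11 = 11^{0} = 1.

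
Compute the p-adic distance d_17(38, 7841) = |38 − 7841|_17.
d_17(38, 7841) = 1/289

Step 1 — x − y = 38 − 7841 = -7803. Step 2 — v_17(-7803) = 2 (factor: -7803 = −(17^2 · 27); the sign does not affect v_p). Step 3 — |x − y|_17 = 17^{-2} = 1/289.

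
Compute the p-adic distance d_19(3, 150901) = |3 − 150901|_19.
d_19(3, 150901) = 1/6859

Step 1 — x − y = 3 − 150901 = -150898. Step 2 — v_19(-150898) = 3 (factor: -150898 = −(19^3 · 22); the sign does not affect v_p). Step 3 — |x − y|_19 = 19^{-3} = 1/6859.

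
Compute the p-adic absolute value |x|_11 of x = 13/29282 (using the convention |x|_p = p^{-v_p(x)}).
|13/29282|_11 = 14641

Step 1 — compute v_11(x) by factoring powers of 11 out of the numerator and denominator: v_11(13/29282) = -4. Step 2 — apply |x|_p = p^{-v_p(x)} = 11^{4} = 14641.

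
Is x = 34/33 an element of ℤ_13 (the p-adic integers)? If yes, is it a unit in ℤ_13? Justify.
x ∈ ℤ_13^× (unit); v_13(x) = 0

ℤ_13 = {x ∈ ℚ_13 : v_13(x) ≥ 0} and ℤ_13^× = {x ∈ ℤ_13 : v_13(x) = 0}. Here v_13(34/33) = v_13(num) − v_13(den) = 0; compare against these criteria.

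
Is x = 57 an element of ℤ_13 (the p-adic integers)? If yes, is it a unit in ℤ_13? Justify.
x ∈ ℤ_13^× (unit); v_13(x) = 0

ℤ_13 = {x ∈ ℚ_13 : v_13(x) ≥ 0} and ℤ_13^× = {x ∈ ℤ_13 : v_13(x) = 0}. Here v_13(57) = v_13(num) − v_13(den) = 0; compare against these criteria.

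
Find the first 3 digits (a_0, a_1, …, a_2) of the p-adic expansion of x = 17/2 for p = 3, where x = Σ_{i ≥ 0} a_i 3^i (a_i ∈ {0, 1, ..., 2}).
(a_0, …, a_2) = (1, 1, 2)

v_3(17/2) = 0 (numerator and denominator both coprime to 3), so x ∈ ℤ_3^×. Compute digits iteratively via a_i = x_i mod 3, x_{i+1} = (x_i − a_i)/3, with x_0 = x:
  x_0 = 17/2;  a_0 = 1;  x_1 = (x_0 − 1)/3 = 5/2
  x_1 = 5/2;  a_1 = 1;  x_2 = (x_1 − 1)/3 = 1/2
  x_2 = 1/2;  a_2 = 2;  x_3 = (x_2 − 2)/3 = -1/2
Digits: (1, 1, 2).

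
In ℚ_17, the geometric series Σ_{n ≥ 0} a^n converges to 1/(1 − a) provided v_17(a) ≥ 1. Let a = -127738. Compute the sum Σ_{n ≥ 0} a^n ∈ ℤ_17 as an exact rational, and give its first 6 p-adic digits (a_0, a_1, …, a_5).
Σ a^n = 1/(1 − a) = 1/127739;  first 6 digits = (1, 0, 0, 8, 15, 16)

v_17(a) = 3 ≥ 1, so the series converges in ℤ_17 to 1/(1 − a) = 1/(1 − (-127738)) = 1/127739. Expand this rational in ℤ_17: compute digits iteratively via d_i = x_i mod 17, x_{i+1} = (x_i − d_i)/17. The first 6 digits are (1, 0, 0, 8, 15, 16).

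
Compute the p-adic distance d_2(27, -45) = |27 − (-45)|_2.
d_2(27, -45) = 1/8

Step 1 — x − y = 27 − (-45) = 72. Step 2 — v_2(72) = 3 (factor: 72 = (2^3 · 9); the sign does not affect v_p). Step 3 — |x − y|_2 = 2^{-3} = 1/8.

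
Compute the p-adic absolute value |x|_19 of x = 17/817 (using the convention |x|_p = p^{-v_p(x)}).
|17/817|_19 = 19

Step 1 — compute v_19(x) by factoring powers of 19 out of the numerator and denominator: v_19(17/817) = -1. Step 2 — apply |x|_p = p^{-v_p(x)} = 19^{1} = 19.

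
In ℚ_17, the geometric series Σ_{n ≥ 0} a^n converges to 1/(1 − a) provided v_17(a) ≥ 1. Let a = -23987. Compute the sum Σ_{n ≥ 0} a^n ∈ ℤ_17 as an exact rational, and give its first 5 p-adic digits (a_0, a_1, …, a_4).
Σ a^n = 1/(1 − a) = 1/23988;  first 5 digits = (1, 0, 2, 12, 3)

v_17(a) = 2 ≥ 1, so the series converges in ℤ_17 to 1/(1 − a) = 1/(1 − (-23987)) = 1/23988. Expand this rational in ℤ_17: compute digits iteratively via d_i = x_i mod 17, x_{i+1} = (x_i − d_i)/17. The first 5 digits are (1, 0, 2, 12, 3).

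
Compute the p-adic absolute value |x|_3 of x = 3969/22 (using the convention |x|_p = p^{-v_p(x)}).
|3969/22|_3 = 1/81

Step 1 — compute v_3(x) by factoring powers of 3 out of the numerator and denominator: v_3(3969/22) = 4. Step 2 — apply |x|_p = p^{-v_p(x)} = 3^{-4} = 1/81.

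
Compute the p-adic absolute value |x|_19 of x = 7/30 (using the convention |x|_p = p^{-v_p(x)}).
|7/30|_19 = 1

Step 1 — compute v_19(x) by factoring powers of 19 out of the numerator and denominator: v_19(7/30) = 0. Step 2 — apply |x|_p = p^{-v_p(x)} = 19^{0} = 1.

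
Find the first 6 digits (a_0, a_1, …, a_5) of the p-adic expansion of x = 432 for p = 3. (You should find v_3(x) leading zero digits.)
(a_0, …, a_5) = (0, 0, 0, 1, 2, 1)

v_3(432) = 3, so a_0 = ... = a_2 = 0. Factor out: x = 3^3 · u with u = 16 a unit in ℤ_3. Expand u iteratively via a_{v+i} = u_i mod 3, u_{i+1} = (u_i − a_{v+i})/3:
  u_0 = 16;  a_3 = 1;  u_1 = (u_0 − 1)/3 = 5
  u_1 = 5;  a_4 = 2;  u_2 = (u_1 − 2)/3 = 1
  u_2 = 1;  a_5 = 1;  u_3 = (u_2 − 1)/3 = 0
Digits: (0, 0, 0, 1, 2, 1).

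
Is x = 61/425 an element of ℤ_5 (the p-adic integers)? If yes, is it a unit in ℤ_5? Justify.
x ∉ ℤ_5 (v_5(x) = -2 < 0)

ℤ_5 = {x ∈ ℚ_5 : v_5(x) ≥ 0} and ℤ_5^× = {x ∈ ℤ_5 : v_5(x) = 0}. Here v_5(61/425) = v_5(num) − v_5(den) = -2; compare against these criteria.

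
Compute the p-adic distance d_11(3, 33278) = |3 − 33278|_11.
d_11(3, 33278) = 1/1331

Step 1 — x − y = 3 − 33278 = -33275. Step 2 — v_11(-33275) = 3 (factor: -33275 = −(11^3 · 25); the sign does not affect v_p). Step 3 — |x − y|_11 = 11^{-3} = 1/1331.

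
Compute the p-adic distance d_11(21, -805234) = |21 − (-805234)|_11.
d_11(21, -805234) = 1/161051

Step 1 — x − y = 21 − (-805234) = 805255. Step 2 — v_11(805255) = 5 (factor: 805255 = (11^5 · 5); the sign does not affect v_p). Step 3 — |x − y|_11 = 11^{-5} = 1/161051.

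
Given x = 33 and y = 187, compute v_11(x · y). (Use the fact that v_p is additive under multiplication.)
v_11(6171) = 2

v_p(x) = 1 (factor: 33 = 11^1 · 3); v_p(y) = 1 (factor: 187 = 11^1 · 17). Additivity: v_p(xy) = v_p(x) + v_p(y) = 1 + 1 = 2. (Direct check: xy = 6171 = 11^2 · (51).)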